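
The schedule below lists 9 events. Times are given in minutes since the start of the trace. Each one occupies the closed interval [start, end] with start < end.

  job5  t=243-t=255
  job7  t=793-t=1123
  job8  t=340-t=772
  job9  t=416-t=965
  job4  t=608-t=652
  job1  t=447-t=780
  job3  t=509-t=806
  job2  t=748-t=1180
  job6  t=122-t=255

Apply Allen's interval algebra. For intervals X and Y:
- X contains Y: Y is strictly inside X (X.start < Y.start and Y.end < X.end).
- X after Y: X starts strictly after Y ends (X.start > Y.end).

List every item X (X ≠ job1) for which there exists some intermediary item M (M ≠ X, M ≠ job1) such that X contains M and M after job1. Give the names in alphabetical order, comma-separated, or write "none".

job2

Target job1 = [t=447, t=780].
Intermediaries M with M after job1: job7.
Via job7 — items with X contains job7: job2.
Union: job2.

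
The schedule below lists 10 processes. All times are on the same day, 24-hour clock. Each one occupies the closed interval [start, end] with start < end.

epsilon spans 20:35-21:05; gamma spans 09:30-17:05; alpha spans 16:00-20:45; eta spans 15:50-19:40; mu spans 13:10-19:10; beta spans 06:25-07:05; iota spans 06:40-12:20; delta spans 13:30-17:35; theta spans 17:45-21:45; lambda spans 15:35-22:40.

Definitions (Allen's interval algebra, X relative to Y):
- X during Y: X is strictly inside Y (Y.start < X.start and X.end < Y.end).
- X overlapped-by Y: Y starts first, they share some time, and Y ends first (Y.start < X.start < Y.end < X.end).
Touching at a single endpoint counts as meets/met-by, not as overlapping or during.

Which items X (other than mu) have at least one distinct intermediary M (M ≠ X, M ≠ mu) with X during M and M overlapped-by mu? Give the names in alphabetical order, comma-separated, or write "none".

Target mu = [13:10, 19:10].
Intermediaries M with M overlapped-by mu: alpha, eta, lambda, theta.
Via alpha — items with X during alpha: none.
Via eta — items with X during eta: none.
Via lambda — items with X during lambda: alpha, epsilon, eta, theta.
Via theta — items with X during theta: epsilon.
Union: alpha, epsilon, eta, theta.

alpha, epsilon, eta, theta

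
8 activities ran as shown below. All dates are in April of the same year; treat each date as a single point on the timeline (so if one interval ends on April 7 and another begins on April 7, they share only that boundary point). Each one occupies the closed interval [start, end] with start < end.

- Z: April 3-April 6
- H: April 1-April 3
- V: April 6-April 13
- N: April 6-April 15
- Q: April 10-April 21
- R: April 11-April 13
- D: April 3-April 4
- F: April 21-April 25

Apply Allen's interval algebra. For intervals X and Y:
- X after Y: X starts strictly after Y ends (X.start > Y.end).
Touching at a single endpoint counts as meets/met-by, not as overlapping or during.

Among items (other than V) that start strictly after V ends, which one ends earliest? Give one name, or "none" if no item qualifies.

Target V = [April 6, April 13].
D [April 3, April 4] → before → excluded.
F [April 21, April 25] → after → candidate.
H [April 1, April 3] → before → excluded.
N [April 6, April 15] → started-by → excluded.
Q [April 10, April 21] → overlapped-by → excluded.
R [April 11, April 13] → finishes → excluded.
Z [April 3, April 6] → meets → excluded.
Among candidates, earliest end is April 25 → F.

F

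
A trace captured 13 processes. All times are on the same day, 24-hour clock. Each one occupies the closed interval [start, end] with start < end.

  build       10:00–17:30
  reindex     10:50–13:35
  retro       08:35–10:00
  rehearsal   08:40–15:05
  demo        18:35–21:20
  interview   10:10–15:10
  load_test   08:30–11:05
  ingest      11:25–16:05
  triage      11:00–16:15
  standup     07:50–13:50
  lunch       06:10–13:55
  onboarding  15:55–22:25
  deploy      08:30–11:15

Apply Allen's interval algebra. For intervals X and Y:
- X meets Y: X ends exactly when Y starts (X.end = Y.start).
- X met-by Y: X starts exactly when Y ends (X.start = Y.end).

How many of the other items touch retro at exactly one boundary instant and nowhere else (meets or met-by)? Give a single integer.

Target retro = [08:35, 10:00].
build [10:00, 17:30] → met-by → counts.
demo [18:35, 21:20] → after → no.
deploy [08:30, 11:15] → contains → no.
ingest [11:25, 16:05] → after → no.
interview [10:10, 15:10] → after → no.
load_test [08:30, 11:05] → contains → no.
lunch [06:10, 13:55] → contains → no.
onboarding [15:55, 22:25] → after → no.
rehearsal [08:40, 15:05] → overlapped-by → no.
reindex [10:50, 13:35] → after → no.
standup [07:50, 13:50] → contains → no.
triage [11:00, 16:15] → after → no.
Total: 1.

1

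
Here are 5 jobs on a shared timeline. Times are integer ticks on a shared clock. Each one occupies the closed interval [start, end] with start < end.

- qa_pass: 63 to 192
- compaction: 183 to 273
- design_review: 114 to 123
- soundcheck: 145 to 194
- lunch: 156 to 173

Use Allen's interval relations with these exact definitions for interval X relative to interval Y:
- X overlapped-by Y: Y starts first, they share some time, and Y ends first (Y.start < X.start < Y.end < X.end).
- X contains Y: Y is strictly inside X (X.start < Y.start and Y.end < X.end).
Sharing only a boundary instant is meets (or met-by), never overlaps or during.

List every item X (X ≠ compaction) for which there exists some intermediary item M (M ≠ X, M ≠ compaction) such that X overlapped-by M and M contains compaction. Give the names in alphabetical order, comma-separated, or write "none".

none

Target compaction = [183, 273].
Intermediaries M with M contains compaction: none.
Union: none.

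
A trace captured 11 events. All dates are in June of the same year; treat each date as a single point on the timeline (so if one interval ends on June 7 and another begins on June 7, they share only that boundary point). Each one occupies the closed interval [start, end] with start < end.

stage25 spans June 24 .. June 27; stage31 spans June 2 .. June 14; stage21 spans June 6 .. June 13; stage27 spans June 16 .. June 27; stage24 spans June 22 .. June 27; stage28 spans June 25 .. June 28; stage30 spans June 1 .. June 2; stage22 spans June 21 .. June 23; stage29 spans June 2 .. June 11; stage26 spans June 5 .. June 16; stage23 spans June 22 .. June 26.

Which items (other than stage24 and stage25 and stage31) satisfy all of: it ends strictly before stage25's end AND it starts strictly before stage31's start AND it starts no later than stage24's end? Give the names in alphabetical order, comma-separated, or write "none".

Conditions: its end is strictly before stage25's end (X.end < June 27) AND its start is strictly before stage31's start (X.start < June 2) AND its start is no later than stage24's end (X.start <= June 27).
stage21: end June 13 < June 27? ✓; start June 6 < June 2? ✗; start June 6 <= June 27? ✓ → no.
stage22: end June 23 < June 27? ✓; start June 21 < June 2? ✗; start June 21 <= June 27? ✓ → no.
stage23: end June 26 < June 27? ✓; start June 22 < June 2? ✗; start June 22 <= June 27? ✓ → no.
stage26: end June 16 < June 27? ✓; start June 5 < June 2? ✗; start June 5 <= June 27? ✓ → no.
stage27: end June 27 < June 27? ✗; start June 16 < June 2? ✗; start June 16 <= June 27? ✓ → no.
stage28: end June 28 < June 27? ✗; start June 25 < June 2? ✗; start June 25 <= June 27? ✓ → no.
stage29: end June 11 < June 27? ✓; start June 2 < June 2? ✗; start June 2 <= June 27? ✓ → no.
stage30: end June 2 < June 27? ✓; start June 1 < June 2? ✓; start June 1 <= June 27? ✓ → yes.
Result: stage30.

stage30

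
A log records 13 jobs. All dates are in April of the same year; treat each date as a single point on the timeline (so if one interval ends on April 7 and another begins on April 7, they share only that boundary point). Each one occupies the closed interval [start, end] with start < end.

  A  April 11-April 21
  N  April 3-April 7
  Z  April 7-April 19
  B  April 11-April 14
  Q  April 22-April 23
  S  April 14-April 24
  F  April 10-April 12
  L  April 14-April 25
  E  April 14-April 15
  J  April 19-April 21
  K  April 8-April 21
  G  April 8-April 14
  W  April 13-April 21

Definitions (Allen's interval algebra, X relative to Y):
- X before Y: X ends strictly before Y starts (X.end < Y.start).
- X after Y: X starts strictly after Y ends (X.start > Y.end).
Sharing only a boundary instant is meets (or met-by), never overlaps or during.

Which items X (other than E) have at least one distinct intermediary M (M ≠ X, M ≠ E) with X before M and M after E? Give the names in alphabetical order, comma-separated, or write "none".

Target E = [April 14, April 15].
Intermediaries M with M after E: J, Q.
Via J — items with X before J: B, F, G, N.
Via Q — items with X before Q: A, B, F, G, J, K, N, W, Z.
Union: A, B, F, G, J, K, N, W, Z.

A, B, F, G, J, K, N, W, Z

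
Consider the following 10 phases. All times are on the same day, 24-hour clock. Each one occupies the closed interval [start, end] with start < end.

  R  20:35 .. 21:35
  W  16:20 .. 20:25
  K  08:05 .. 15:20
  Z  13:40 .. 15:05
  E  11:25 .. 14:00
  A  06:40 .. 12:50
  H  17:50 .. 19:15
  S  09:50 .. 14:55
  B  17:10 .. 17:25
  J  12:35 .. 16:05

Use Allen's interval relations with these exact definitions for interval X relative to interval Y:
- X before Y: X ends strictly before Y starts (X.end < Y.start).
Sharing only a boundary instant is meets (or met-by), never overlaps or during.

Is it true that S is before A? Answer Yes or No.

S = [09:50, 14:55], A = [06:40, 12:50].
Actual relation of S to A: overlapped-by.
Asked whether 'before' holds → No.

No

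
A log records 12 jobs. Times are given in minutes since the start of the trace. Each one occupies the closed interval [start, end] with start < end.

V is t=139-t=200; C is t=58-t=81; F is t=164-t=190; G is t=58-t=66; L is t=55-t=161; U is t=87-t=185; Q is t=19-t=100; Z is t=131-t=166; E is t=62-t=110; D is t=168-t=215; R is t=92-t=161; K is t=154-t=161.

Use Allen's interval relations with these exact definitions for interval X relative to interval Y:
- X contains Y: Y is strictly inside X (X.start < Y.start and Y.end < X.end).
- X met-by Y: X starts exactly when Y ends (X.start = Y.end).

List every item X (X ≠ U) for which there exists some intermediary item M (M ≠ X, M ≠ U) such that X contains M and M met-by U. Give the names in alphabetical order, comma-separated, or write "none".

Target U = [t=87, t=185].
Intermediaries M with M met-by U: none.
Union: none.

none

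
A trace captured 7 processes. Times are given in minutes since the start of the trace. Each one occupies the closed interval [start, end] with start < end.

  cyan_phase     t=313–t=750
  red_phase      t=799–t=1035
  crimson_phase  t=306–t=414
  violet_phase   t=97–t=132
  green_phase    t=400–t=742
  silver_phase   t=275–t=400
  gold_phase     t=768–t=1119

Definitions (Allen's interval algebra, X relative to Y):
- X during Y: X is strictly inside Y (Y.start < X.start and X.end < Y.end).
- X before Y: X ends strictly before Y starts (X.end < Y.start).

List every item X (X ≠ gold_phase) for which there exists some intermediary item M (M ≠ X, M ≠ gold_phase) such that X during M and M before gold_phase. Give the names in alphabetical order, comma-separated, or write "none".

green_phase

Target gold_phase = [t=768, t=1119].
Intermediaries M with M before gold_phase: crimson_phase, cyan_phase, green_phase, silver_phase, violet_phase.
Via crimson_phase — items with X during crimson_phase: none.
Via cyan_phase — items with X during cyan_phase: green_phase.
Via green_phase — items with X during green_phase: none.
Via silver_phase — items with X during silver_phase: none.
Via violet_phase — items with X during violet_phase: none.
Union: green_phase.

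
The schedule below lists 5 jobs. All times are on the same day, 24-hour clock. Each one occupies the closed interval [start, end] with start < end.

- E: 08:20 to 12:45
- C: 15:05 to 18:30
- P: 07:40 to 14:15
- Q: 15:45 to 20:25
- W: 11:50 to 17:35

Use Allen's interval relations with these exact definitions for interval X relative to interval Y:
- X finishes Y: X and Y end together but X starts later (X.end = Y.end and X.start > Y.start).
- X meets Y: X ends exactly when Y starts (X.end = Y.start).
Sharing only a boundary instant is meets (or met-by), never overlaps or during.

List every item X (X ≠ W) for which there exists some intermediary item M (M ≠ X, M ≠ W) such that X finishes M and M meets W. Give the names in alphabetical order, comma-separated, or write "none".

Target W = [11:50, 17:35].
Intermediaries M with M meets W: none.
Union: none.

none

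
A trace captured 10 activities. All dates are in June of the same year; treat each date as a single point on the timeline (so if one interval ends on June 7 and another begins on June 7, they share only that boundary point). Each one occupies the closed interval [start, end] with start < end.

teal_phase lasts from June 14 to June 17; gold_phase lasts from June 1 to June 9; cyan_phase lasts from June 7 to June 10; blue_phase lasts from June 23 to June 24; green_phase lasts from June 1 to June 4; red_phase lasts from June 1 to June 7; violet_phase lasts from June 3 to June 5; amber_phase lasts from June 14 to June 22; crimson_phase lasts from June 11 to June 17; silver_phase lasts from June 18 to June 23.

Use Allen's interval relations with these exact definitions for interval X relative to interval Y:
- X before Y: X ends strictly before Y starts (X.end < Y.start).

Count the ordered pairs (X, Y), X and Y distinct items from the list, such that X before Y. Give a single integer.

Checking all 90 ordered pairs for relation 'before'; matching pairs in alphabetical order:
(amber_phase, blue_phase): amber_phase before blue_phase ✓
(crimson_phase, blue_phase): crimson_phase before blue_phase ✓
(crimson_phase, silver_phase): crimson_phase before silver_phase ✓
(cyan_phase, amber_phase): cyan_phase before amber_phase ✓
(cyan_phase, blue_phase): cyan_phase before blue_phase ✓
(cyan_phase, crimson_phase): cyan_phase before crimson_phase ✓
(cyan_phase, silver_phase): cyan_phase before silver_phase ✓
(cyan_phase, teal_phase): cyan_phase before teal_phase ✓
(gold_phase, amber_phase): gold_phase before amber_phase ✓
(gold_phase, blue_phase): gold_phase before blue_phase ✓
(gold_phase, crimson_phase): gold_phase before crimson_phase ✓
(gold_phase, silver_phase): gold_phase before silver_phase ✓
(gold_phase, teal_phase): gold_phase before teal_phase ✓
(green_phase, amber_phase): green_phase before amber_phase ✓
(green_phase, blue_phase): green_phase before blue_phase ✓
(green_phase, crimson_phase): green_phase before crimson_phase ✓
(green_phase, cyan_phase): green_phase before cyan_phase ✓
(green_phase, silver_phase): green_phase before silver_phase ✓
(green_phase, teal_phase): green_phase before teal_phase ✓
(red_phase, amber_phase): red_phase before amber_phase ✓
(red_phase, blue_phase): red_phase before blue_phase ✓
(red_phase, crimson_phase): red_phase before crimson_phase ✓
(red_phase, silver_phase): red_phase before silver_phase ✓
(red_phase, teal_phase): red_phase before teal_phase ✓
... plus 8 further pairs not listed.
Count: 32.

32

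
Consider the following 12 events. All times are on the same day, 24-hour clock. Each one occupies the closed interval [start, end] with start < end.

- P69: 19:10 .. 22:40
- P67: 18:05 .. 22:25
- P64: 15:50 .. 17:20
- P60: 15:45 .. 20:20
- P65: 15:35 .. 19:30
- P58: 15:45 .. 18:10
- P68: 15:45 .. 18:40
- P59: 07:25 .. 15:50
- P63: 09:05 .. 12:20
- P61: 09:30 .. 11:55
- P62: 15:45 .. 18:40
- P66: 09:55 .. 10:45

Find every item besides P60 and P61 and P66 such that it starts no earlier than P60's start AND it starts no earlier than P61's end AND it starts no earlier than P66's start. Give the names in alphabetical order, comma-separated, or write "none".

P58, P62, P64, P67, P68, P69

Conditions: its start is no earlier than P60's start (X.start >= 15:45) AND its start is no earlier than P61's end (X.start >= 11:55) AND its start is no earlier than P66's start (X.start >= 09:55).
P58: start 15:45 >= 15:45? ✓; start 15:45 >= 11:55? ✓; start 15:45 >= 09:55? ✓ → yes.
P59: start 07:25 >= 15:45? ✗; start 07:25 >= 11:55? ✗; start 07:25 >= 09:55? ✗ → no.
P62: start 15:45 >= 15:45? ✓; start 15:45 >= 11:55? ✓; start 15:45 >= 09:55? ✓ → yes.
P63: start 09:05 >= 15:45? ✗; start 09:05 >= 11:55? ✗; start 09:05 >= 09:55? ✗ → no.
P64: start 15:50 >= 15:45? ✓; start 15:50 >= 11:55? ✓; start 15:50 >= 09:55? ✓ → yes.
P65: start 15:35 >= 15:45? ✗; start 15:35 >= 11:55? ✓; start 15:35 >= 09:55? ✓ → no.
P67: start 18:05 >= 15:45? ✓; start 18:05 >= 11:55? ✓; start 18:05 >= 09:55? ✓ → yes.
P68: start 15:45 >= 15:45? ✓; start 15:45 >= 11:55? ✓; start 15:45 >= 09:55? ✓ → yes.
P69: start 19:10 >= 15:45? ✓; start 19:10 >= 11:55? ✓; start 19:10 >= 09:55? ✓ → yes.
Result: P58, P62, P64, P67, P68, P69.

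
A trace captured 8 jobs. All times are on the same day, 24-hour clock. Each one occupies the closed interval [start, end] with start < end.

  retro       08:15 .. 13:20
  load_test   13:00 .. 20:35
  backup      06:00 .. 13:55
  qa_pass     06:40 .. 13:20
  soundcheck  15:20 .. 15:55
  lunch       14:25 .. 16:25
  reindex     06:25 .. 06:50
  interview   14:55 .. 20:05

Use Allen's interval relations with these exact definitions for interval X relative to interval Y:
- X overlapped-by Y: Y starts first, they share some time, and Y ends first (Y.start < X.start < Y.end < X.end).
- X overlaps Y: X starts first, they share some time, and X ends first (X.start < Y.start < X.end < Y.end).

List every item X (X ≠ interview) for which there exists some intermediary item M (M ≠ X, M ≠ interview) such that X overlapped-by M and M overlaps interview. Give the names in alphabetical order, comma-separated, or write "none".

Target interview = [14:55, 20:05].
Intermediaries M with M overlaps interview: lunch.
Via lunch — items with X overlapped-by lunch: none.
Union: none.

none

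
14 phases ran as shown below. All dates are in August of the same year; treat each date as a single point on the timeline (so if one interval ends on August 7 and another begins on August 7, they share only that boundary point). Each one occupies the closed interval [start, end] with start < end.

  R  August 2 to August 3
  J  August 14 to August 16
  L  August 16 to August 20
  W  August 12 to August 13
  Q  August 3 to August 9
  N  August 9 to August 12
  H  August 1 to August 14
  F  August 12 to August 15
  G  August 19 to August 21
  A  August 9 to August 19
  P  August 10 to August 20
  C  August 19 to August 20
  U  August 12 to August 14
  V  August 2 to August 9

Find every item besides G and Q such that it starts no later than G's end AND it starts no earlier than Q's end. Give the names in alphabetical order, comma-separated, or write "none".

Conditions: its start is no later than G's end (X.start <= August 21) AND its start is no earlier than Q's end (X.start >= August 9).
A: start August 9 <= August 21? ✓; start August 9 >= August 9? ✓ → yes.
C: start August 19 <= August 21? ✓; start August 19 >= August 9? ✓ → yes.
F: start August 12 <= August 21? ✓; start August 12 >= August 9? ✓ → yes.
H: start August 1 <= August 21? ✓; start August 1 >= August 9? ✗ → no.
J: start August 14 <= August 21? ✓; start August 14 >= August 9? ✓ → yes.
L: start August 16 <= August 21? ✓; start August 16 >= August 9? ✓ → yes.
N: start August 9 <= August 21? ✓; start August 9 >= August 9? ✓ → yes.
P: start August 10 <= August 21? ✓; start August 10 >= August 9? ✓ → yes.
R: start August 2 <= August 21? ✓; start August 2 >= August 9? ✗ → no.
U: start August 12 <= August 21? ✓; start August 12 >= August 9? ✓ → yes.
V: start August 2 <= August 21? ✓; start August 2 >= August 9? ✗ → no.
W: start August 12 <= August 21? ✓; start August 12 >= August 9? ✓ → yes.
Result: A, C, F, J, L, N, P, U, W.

A, C, F, J, L, N, P, U, W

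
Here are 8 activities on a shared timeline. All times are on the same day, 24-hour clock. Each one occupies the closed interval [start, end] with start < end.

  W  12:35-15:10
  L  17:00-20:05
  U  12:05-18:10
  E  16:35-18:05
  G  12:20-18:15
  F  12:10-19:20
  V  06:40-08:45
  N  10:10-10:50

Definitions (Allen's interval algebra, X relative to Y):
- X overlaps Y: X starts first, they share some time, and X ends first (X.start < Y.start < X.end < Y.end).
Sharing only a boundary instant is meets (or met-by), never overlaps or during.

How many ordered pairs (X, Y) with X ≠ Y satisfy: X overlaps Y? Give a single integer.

Checking all 56 ordered pairs for relation 'overlaps'; matching pairs in alphabetical order:
(E, L): E overlaps L ✓
(F, L): F overlaps L ✓
(G, L): G overlaps L ✓
(U, F): U overlaps F ✓
(U, G): U overlaps G ✓
(U, L): U overlaps L ✓
Count: 6.

6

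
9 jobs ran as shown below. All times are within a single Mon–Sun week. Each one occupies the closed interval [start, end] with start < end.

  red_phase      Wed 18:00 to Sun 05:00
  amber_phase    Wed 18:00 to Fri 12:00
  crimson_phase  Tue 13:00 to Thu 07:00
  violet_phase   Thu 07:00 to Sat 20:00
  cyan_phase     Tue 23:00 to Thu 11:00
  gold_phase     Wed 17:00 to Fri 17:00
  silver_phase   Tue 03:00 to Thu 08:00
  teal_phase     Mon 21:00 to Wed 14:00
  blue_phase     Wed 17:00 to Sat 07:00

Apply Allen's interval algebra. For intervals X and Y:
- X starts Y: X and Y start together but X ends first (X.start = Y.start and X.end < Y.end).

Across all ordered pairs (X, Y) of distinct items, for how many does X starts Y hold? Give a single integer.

2

Checking all 72 ordered pairs for relation 'starts'; matching pairs in alphabetical order:
(amber_phase, red_phase): amber_phase starts red_phase ✓
(gold_phase, blue_phase): gold_phase starts blue_phase ✓
Count: 2.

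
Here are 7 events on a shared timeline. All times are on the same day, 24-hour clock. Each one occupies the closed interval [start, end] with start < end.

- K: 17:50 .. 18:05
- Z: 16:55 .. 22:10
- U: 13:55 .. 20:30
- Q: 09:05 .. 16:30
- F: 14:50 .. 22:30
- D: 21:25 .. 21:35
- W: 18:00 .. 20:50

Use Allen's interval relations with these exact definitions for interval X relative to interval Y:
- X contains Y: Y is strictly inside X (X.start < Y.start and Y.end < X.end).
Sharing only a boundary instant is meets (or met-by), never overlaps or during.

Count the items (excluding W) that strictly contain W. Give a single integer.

2

Target W = [18:00, 20:50].
D [21:25, 21:35] → after → no.
F [14:50, 22:30] → contains → counts.
K [17:50, 18:05] → overlaps → no.
Q [09:05, 16:30] → before → no.
U [13:55, 20:30] → overlaps → no.
Z [16:55, 22:10] → contains → counts.
Total: 2.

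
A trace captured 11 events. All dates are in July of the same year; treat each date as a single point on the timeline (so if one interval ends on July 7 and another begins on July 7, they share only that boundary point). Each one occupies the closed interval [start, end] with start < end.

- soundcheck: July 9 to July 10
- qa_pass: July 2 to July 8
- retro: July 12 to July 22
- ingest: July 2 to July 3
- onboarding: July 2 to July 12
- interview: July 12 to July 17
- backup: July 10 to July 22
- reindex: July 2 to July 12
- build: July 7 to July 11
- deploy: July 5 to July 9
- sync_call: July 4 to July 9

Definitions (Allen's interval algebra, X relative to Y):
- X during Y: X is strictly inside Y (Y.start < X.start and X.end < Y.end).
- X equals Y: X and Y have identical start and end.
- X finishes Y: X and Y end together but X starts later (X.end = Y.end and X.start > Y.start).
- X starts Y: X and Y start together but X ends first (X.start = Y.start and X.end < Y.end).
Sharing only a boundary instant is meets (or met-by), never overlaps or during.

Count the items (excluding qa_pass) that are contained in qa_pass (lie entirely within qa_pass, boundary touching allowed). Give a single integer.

1

Target qa_pass = [July 2, July 8].
backup [July 10, July 22] → after → no.
build [July 7, July 11] → overlapped-by → no.
deploy [July 5, July 9] → overlapped-by → no.
ingest [July 2, July 3] → starts → counts.
interview [July 12, July 17] → after → no.
onboarding [July 2, July 12] → started-by → no.
reindex [July 2, July 12] → started-by → no.
retro [July 12, July 22] → after → no.
soundcheck [July 9, July 10] → after → no.
sync_call [July 4, July 9] → overlapped-by → no.
Total: 1.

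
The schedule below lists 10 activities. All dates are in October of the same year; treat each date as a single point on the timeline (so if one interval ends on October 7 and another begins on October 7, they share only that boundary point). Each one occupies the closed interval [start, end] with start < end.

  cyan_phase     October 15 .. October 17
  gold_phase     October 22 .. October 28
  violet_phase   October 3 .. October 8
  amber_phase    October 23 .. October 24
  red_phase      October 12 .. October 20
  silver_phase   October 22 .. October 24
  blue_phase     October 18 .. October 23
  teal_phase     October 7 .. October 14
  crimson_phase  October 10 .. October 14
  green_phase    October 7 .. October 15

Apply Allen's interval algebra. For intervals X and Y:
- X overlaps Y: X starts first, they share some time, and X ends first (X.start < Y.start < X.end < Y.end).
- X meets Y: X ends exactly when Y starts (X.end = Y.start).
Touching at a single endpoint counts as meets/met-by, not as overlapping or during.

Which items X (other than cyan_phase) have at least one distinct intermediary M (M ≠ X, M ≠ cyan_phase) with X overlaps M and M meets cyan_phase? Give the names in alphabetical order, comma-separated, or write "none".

violet_phase

Target cyan_phase = [October 15, October 17].
Intermediaries M with M meets cyan_phase: green_phase.
Via green_phase — items with X overlaps green_phase: violet_phase.
Union: violet_phase.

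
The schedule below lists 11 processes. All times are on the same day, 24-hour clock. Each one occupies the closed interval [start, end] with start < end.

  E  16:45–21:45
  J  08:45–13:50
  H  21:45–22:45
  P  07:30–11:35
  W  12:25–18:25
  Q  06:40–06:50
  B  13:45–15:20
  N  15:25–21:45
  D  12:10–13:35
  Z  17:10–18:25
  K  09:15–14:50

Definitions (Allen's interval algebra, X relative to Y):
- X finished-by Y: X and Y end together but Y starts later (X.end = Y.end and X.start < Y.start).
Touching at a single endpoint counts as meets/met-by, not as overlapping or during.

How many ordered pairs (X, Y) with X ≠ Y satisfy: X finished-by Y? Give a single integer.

Checking all 110 ordered pairs for relation 'finished-by'; matching pairs in alphabetical order:
(N, E): N finished-by E ✓
(W, Z): W finished-by Z ✓
Count: 2.

2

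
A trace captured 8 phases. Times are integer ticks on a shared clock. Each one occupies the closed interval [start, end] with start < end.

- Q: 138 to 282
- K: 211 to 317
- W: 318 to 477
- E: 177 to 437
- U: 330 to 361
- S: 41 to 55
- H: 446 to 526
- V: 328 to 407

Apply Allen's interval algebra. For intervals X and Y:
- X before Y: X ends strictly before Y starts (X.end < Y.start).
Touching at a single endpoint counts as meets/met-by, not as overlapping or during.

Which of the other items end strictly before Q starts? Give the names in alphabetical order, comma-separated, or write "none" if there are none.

S

Target Q = [138, 282].
E [177, 437] → overlapped-by → no.
H [446, 526] → after → no.
K [211, 317] → overlapped-by → no.
S [41, 55] → before → yes.
U [330, 361] → after → no.
V [328, 407] → after → no.
W [318, 477] → after → no.
Result: S.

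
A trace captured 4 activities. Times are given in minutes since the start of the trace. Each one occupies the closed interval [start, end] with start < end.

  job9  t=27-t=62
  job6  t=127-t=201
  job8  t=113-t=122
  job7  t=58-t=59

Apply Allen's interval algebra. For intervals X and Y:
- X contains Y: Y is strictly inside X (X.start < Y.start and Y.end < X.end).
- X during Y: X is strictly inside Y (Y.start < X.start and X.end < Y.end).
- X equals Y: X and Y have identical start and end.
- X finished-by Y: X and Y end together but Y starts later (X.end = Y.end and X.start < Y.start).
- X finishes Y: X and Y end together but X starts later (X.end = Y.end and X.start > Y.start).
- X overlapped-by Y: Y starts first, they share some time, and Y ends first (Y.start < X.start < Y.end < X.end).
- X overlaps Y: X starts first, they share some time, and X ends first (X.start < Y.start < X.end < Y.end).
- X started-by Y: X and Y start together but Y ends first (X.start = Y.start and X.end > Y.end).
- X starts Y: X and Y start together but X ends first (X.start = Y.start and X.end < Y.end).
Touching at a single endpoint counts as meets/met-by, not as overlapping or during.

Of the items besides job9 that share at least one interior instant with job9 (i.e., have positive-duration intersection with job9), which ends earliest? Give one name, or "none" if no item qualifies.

job7

Target job9 = [t=27, t=62].
job6 [t=127, t=201] → after → excluded.
job7 [t=58, t=59] → during → candidate.
job8 [t=113, t=122] → after → excluded.
Among candidates, earliest end is t=59 → job7.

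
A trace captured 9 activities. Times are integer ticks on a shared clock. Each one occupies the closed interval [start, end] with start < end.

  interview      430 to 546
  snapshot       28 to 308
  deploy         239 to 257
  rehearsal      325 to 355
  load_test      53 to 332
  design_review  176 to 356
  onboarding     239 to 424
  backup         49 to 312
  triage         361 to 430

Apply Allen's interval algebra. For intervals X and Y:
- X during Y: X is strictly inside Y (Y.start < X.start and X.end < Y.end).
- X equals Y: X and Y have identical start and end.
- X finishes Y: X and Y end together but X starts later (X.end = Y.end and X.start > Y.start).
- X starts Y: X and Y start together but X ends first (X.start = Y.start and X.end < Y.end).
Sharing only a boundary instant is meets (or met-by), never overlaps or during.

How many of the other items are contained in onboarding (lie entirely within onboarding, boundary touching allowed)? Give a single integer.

2

Target onboarding = [239, 424].
backup [49, 312] → overlaps → no.
deploy [239, 257] → starts → counts.
design_review [176, 356] → overlaps → no.
interview [430, 546] → after → no.
load_test [53, 332] → overlaps → no.
rehearsal [325, 355] → during → counts.
snapshot [28, 308] → overlaps → no.
triage [361, 430] → overlapped-by → no.
Total: 2.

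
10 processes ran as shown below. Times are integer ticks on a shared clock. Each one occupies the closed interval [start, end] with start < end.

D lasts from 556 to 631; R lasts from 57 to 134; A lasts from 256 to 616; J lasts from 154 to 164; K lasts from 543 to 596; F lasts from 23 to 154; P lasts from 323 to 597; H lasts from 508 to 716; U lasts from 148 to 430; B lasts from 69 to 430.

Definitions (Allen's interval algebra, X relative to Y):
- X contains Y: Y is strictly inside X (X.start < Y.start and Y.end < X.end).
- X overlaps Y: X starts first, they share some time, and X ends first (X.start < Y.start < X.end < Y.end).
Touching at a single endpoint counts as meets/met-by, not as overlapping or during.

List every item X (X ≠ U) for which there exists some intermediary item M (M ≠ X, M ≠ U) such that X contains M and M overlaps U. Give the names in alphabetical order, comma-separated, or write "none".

none

Target U = [148, 430].
Intermediaries M with M overlaps U: F.
Via F — items with X contains F: none.
Union: none.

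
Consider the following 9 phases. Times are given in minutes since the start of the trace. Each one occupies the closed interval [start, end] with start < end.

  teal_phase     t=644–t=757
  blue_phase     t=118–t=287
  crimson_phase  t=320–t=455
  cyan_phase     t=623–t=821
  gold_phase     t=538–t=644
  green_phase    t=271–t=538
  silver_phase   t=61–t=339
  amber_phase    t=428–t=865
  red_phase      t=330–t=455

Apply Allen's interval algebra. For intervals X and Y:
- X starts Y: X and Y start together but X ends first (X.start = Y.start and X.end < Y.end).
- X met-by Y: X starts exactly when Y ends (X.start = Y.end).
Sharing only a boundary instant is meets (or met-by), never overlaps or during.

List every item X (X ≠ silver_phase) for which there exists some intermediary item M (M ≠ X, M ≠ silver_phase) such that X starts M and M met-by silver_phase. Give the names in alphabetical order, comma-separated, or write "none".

Target silver_phase = [t=61, t=339].
Intermediaries M with M met-by silver_phase: none.
Union: none.

none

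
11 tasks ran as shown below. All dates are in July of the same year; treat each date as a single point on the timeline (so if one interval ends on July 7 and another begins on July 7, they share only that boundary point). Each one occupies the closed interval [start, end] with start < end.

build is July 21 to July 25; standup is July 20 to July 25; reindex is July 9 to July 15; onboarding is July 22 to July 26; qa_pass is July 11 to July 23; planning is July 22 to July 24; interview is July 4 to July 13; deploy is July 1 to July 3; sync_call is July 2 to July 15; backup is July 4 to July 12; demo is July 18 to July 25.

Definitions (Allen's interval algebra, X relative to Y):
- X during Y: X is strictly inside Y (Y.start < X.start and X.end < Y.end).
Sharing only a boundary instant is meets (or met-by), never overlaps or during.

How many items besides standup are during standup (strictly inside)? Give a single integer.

1

Target standup = [July 20, July 25].
backup [July 4, July 12] → before → no.
build [July 21, July 25] → finishes → no.
demo [July 18, July 25] → finished-by → no.
deploy [July 1, July 3] → before → no.
interview [July 4, July 13] → before → no.
onboarding [July 22, July 26] → overlapped-by → no.
planning [July 22, July 24] → during → counts.
qa_pass [July 11, July 23] → overlaps → no.
reindex [July 9, July 15] → before → no.
sync_call [July 2, July 15] → before → no.
Total: 1.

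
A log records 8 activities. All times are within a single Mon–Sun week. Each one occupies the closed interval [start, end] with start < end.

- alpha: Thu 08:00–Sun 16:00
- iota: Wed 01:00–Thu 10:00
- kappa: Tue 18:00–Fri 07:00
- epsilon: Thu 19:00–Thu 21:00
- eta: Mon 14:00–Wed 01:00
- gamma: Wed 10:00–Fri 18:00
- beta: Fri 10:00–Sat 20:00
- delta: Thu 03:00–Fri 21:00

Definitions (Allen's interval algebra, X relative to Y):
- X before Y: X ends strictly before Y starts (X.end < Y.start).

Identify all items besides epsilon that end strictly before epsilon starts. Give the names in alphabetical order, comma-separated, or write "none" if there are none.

Target epsilon = [Thu 19:00, Thu 21:00].
alpha [Thu 08:00, Sun 16:00] → contains → no.
beta [Fri 10:00, Sat 20:00] → after → no.
delta [Thu 03:00, Fri 21:00] → contains → no.
eta [Mon 14:00, Wed 01:00] → before → yes.
gamma [Wed 10:00, Fri 18:00] → contains → no.
iota [Wed 01:00, Thu 10:00] → before → yes.
kappa [Tue 18:00, Fri 07:00] → contains → no.
Result: eta, iota.

eta, iota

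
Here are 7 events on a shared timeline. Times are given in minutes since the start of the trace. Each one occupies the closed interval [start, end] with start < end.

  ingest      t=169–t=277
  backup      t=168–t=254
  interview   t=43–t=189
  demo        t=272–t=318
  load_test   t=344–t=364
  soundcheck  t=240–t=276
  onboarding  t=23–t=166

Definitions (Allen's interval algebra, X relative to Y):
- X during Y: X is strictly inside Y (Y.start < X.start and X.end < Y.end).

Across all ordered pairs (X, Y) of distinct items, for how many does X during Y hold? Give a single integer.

Checking all 42 ordered pairs for relation 'during'; matching pairs in alphabetical order:
(soundcheck, ingest): soundcheck during ingest ✓
Count: 1.

1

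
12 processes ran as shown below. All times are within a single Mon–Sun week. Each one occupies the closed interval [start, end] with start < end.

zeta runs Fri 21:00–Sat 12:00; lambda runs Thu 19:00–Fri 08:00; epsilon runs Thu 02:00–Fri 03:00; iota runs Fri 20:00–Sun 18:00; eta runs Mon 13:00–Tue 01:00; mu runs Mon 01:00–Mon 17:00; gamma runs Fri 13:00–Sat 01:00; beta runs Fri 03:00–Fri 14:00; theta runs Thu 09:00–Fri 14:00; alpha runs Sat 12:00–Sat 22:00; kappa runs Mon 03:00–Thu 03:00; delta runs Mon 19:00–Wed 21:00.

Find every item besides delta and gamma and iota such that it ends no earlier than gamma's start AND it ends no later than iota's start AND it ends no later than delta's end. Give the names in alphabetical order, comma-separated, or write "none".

none

Conditions: its end is no earlier than gamma's start (X.end >= Fri 13:00) AND its end is no later than iota's start (X.end <= Fri 20:00) AND its end is no later than delta's end (X.end <= Wed 21:00).
alpha: end Sat 22:00 >= Fri 13:00? ✓; end Sat 22:00 <= Fri 20:00? ✗; end Sat 22:00 <= Wed 21:00? ✗ → no.
beta: end Fri 14:00 >= Fri 13:00? ✓; end Fri 14:00 <= Fri 20:00? ✓; end Fri 14:00 <= Wed 21:00? ✗ → no.
epsilon: end Fri 03:00 >= Fri 13:00? ✗; end Fri 03:00 <= Fri 20:00? ✓; end Fri 03:00 <= Wed 21:00? ✗ → no.
eta: end Tue 01:00 >= Fri 13:00? ✗; end Tue 01:00 <= Fri 20:00? ✓; end Tue 01:00 <= Wed 21:00? ✓ → no.
kappa: end Thu 03:00 >= Fri 13:00? ✗; end Thu 03:00 <= Fri 20:00? ✓; end Thu 03:00 <= Wed 21:00? ✗ → no.
lambda: end Fri 08:00 >= Fri 13:00? ✗; end Fri 08:00 <= Fri 20:00? ✓; end Fri 08:00 <= Wed 21:00? ✗ → no.
mu: end Mon 17:00 >= Fri 13:00? ✗; end Mon 17:00 <= Fri 20:00? ✓; end Mon 17:00 <= Wed 21:00? ✓ → no.
theta: end Fri 14:00 >= Fri 13:00? ✓; end Fri 14:00 <= Fri 20:00? ✓; end Fri 14:00 <= Wed 21:00? ✗ → no.
zeta: end Sat 12:00 >= Fri 13:00? ✓; end Sat 12:00 <= Fri 20:00? ✗; end Sat 12:00 <= Wed 21:00? ✗ → no.
Result: none.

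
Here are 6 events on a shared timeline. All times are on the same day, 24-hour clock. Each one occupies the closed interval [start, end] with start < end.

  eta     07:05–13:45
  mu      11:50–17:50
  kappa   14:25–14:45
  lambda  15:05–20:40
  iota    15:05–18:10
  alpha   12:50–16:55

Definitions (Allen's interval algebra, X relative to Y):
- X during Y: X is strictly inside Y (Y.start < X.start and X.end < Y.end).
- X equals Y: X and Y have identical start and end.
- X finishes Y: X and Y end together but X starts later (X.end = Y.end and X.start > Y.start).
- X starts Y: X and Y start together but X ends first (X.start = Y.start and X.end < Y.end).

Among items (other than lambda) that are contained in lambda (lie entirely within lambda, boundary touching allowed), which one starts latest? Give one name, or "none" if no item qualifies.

iota

Target lambda = [15:05, 20:40].
alpha [12:50, 16:55] → overlaps → excluded.
eta [07:05, 13:45] → before → excluded.
iota [15:05, 18:10] → starts → candidate.
kappa [14:25, 14:45] → before → excluded.
mu [11:50, 17:50] → overlaps → excluded.
Among candidates, latest start is 15:05 → iota.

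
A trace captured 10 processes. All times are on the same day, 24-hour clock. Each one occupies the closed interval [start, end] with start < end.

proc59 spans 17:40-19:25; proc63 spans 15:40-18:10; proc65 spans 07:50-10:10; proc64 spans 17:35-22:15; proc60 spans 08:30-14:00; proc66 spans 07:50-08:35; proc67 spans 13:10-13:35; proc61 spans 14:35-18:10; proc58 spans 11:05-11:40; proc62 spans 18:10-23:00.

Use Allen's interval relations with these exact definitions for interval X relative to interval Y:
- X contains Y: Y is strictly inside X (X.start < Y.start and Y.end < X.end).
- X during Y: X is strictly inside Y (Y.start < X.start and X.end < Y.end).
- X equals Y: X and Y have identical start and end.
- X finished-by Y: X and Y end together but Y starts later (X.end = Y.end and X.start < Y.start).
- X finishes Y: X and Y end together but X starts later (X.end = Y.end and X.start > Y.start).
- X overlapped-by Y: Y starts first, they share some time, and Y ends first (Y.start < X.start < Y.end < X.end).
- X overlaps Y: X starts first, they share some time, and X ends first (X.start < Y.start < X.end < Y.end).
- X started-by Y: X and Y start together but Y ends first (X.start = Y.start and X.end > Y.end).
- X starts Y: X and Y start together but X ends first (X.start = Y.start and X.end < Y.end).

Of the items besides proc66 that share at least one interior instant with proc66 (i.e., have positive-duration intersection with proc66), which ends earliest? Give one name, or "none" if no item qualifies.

Target proc66 = [07:50, 08:35].
proc58 [11:05, 11:40] → after → excluded.
proc59 [17:40, 19:25] → after → excluded.
proc60 [08:30, 14:00] → overlapped-by → candidate.
proc61 [14:35, 18:10] → after → excluded.
proc62 [18:10, 23:00] → after → excluded.
proc63 [15:40, 18:10] → after → excluded.
proc64 [17:35, 22:15] → after → excluded.
proc65 [07:50, 10:10] → started-by → candidate.
proc67 [13:10, 13:35] → after → excluded.
Among candidates, earliest end is 10:10 → proc65.

proc65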